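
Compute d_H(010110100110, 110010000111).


XOR: 100100100001
Count of 1s: 4

4


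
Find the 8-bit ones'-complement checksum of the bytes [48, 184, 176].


Sum = 408 mod 256 = 152
Complement = 103

103


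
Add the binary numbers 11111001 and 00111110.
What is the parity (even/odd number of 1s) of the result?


11111001 = 249
00111110 = 62
Sum = 311 = 100110111
1s count = 6

even parity (6 ones in 100110111)


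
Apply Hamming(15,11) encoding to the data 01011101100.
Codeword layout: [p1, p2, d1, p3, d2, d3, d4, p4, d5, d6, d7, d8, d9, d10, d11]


Parity bits: p1=0, p2=0, p3=0, p4=0

000010101101100


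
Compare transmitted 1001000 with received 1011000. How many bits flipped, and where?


XOR: 0010000

1 error(s) at position(s): 2


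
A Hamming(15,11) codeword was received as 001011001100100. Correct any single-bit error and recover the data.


Syndrome = 14: error at position 14

Data: 11101100110 (corrected bit 14)


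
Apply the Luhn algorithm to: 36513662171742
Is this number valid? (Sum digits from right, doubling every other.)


Luhn sum = 59
59 mod 10 = 9

Invalid (Luhn sum mod 10 = 9)


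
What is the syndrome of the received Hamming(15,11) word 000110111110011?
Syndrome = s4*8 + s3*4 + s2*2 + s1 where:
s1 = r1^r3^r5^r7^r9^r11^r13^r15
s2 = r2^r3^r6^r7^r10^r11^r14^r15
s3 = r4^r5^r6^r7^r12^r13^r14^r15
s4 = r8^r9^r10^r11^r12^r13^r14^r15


s1=1, s2=1, s3=1, s4=0

Syndrome = 7 (error at position 7)


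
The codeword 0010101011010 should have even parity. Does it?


Number of 1s: 6

Yes, parity is correct (6 ones)


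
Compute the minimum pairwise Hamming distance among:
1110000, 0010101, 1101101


Comparing all pairs, minimum distance: 4
Can detect 3 errors, correct 1 errors

4


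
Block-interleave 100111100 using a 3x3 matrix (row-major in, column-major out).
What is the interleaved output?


Matrix:
  100
  111
  100
Read columns: 111010010

111010010


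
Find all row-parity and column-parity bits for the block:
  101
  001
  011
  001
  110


Row parities: 01010
Column parities: 000

Row P: 01010, Col P: 000, Corner: 0


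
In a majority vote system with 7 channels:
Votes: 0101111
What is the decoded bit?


Ones: 5 out of 7
Threshold: 4

1 (5/7 voted 1)


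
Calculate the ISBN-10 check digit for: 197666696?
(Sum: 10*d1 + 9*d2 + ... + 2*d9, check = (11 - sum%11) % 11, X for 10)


Weighted sum: 318
318 mod 11 = 10

Check digit: 1


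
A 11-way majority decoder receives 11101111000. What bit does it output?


Ones: 7 out of 11
Threshold: 6

1 (7/11 voted 1)


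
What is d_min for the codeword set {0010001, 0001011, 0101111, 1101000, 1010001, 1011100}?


Comparing all pairs, minimum distance: 1
Can detect 0 errors, correct 0 errors

1


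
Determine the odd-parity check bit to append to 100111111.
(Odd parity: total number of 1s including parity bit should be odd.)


Number of 1s in data: 7
Parity bit: 0

0


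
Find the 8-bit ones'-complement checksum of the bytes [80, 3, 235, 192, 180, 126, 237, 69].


Sum = 1122 mod 256 = 98
Complement = 157

157


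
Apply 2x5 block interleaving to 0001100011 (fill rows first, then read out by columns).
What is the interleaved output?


Matrix:
  00011
  00011
Read columns: 0000001111

0000001111


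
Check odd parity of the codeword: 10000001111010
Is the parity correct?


Number of 1s: 6

No, parity error (6 ones)


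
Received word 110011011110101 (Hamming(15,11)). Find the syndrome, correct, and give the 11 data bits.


Syndrome = 2: error at position 2

Data: 01101110101 (corrected bit 2)


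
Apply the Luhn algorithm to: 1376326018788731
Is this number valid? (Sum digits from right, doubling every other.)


Luhn sum = 71
71 mod 10 = 1

Invalid (Luhn sum mod 10 = 1)


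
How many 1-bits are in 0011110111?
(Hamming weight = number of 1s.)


Counting 1s in 0011110111

7


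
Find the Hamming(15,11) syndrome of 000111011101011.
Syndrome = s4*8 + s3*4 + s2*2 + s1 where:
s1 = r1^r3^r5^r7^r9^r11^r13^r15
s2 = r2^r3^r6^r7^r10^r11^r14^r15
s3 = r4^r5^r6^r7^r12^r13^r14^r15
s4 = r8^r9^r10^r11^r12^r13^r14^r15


s1=1, s2=0, s3=0, s4=0

Syndrome = 1 (error at position 1)


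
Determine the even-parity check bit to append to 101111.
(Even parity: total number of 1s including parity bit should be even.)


Number of 1s in data: 5
Parity bit: 1

1


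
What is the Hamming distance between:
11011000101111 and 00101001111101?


XOR: 11110001010010
Count of 1s: 7

7


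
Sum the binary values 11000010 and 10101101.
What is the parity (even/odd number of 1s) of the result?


11000010 = 194
10101101 = 173
Sum = 367 = 101101111
1s count = 7

odd parity (7 ones in 101101111)


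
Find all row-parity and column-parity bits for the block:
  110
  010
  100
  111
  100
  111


Row parities: 011111
Column parities: 100

Row P: 011111, Col P: 100, Corner: 1


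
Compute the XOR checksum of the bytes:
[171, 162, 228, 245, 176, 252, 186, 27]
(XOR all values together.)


XOR chain: 171 ^ 162 ^ 228 ^ 245 ^ 176 ^ 252 ^ 186 ^ 27 = 245

245


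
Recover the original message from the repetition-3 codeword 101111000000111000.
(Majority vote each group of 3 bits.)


Groups: 101, 111, 000, 000, 111, 000
Majority votes: 110010

110010


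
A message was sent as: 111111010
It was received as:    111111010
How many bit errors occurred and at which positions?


XOR: 000000000

0 errors (received matches sent)


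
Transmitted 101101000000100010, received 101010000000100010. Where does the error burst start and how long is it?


XOR: 000111000000000000

Burst at position 3, length 3


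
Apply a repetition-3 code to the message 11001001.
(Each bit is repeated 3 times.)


Each bit -> 3 copies

111111000000111000000111


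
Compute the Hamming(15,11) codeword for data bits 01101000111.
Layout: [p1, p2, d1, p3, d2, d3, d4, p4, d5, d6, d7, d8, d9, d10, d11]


Parity bits: p1=0, p2=1, p3=1, p4=0

010111001000111


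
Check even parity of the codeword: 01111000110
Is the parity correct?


Number of 1s: 6

Yes, parity is correct (6 ones)


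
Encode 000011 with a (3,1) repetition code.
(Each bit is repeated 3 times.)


Each bit -> 3 copies

000000000000111111


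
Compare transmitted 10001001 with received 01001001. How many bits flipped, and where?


XOR: 11000000

2 error(s) at position(s): 0, 1


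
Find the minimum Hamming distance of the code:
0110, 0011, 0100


Comparing all pairs, minimum distance: 1
Can detect 0 errors, correct 0 errors

1


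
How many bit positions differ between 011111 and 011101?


XOR: 000010
Count of 1s: 1

1


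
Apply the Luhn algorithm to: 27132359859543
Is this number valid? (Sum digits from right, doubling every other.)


Luhn sum = 70
70 mod 10 = 0

Valid (Luhn sum mod 10 = 0)


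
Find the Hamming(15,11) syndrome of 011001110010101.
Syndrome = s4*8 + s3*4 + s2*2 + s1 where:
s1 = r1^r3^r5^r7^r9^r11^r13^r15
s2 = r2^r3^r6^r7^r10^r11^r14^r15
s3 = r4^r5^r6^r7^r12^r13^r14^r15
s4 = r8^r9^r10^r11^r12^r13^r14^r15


s1=1, s2=0, s3=0, s4=0

Syndrome = 1 (error at position 1)


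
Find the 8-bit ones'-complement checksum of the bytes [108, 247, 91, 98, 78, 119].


Sum = 741 mod 256 = 229
Complement = 26

26


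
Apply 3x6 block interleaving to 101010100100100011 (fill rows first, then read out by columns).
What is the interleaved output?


Matrix:
  101010
  100100
  100011
Read columns: 111000100010101001

111000100010101001


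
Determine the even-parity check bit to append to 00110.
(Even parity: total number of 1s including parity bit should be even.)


Number of 1s in data: 2
Parity bit: 0

0


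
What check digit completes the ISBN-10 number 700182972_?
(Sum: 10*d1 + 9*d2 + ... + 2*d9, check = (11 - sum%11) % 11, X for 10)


Weighted sum: 196
196 mod 11 = 9

Check digit: 2


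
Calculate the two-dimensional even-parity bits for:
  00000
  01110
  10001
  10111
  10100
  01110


Row parities: 010001
Column parities: 10010

Row P: 010001, Col P: 10010, Corner: 0


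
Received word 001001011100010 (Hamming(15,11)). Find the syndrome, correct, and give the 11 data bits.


Syndrome = 0: no error detected

Data: 10101100010 (no errors)


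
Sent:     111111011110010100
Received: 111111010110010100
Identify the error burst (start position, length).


XOR: 000000001000000000

Burst at position 8, length 1


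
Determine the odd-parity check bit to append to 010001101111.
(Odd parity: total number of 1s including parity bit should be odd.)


Number of 1s in data: 7
Parity bit: 0

0


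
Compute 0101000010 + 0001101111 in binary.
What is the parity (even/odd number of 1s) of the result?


0101000010 = 322
0001101111 = 111
Sum = 433 = 110110001
1s count = 5

odd parity (5 ones in 110110001)


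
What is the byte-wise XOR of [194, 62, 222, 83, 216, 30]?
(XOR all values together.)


XOR chain: 194 ^ 62 ^ 222 ^ 83 ^ 216 ^ 30 = 183

183


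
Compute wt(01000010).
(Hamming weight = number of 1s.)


Counting 1s in 01000010

2


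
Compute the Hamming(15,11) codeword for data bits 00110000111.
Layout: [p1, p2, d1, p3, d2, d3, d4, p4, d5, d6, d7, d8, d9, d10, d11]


Parity bits: p1=1, p2=0, p3=1, p4=1

100101110000111


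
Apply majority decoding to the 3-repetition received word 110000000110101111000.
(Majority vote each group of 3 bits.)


Groups: 110, 000, 000, 110, 101, 111, 000
Majority votes: 1001110

1001110


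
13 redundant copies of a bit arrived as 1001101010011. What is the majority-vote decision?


Ones: 7 out of 13
Threshold: 7

1 (7/13 voted 1)


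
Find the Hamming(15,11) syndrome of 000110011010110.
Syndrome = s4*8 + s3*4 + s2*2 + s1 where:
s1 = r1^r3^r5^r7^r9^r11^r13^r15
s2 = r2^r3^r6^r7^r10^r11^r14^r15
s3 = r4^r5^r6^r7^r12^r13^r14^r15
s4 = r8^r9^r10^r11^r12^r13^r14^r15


s1=0, s2=0, s3=0, s4=1

Syndrome = 8 (error at position 8)


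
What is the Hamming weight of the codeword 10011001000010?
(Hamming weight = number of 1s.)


Counting 1s in 10011001000010

5


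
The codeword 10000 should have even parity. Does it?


Number of 1s: 1

No, parity error (1 ones)


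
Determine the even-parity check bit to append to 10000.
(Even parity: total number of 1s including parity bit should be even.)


Number of 1s in data: 1
Parity bit: 1

1


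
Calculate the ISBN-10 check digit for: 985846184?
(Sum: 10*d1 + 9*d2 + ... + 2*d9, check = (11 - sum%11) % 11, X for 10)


Weighted sum: 348
348 mod 11 = 7

Check digit: 4


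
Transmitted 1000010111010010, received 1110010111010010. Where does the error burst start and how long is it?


XOR: 0110000000000000

Burst at position 1, length 2


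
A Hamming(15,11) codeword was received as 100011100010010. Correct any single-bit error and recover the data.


Syndrome = 0: no error detected

Data: 01110010010 (no errors)


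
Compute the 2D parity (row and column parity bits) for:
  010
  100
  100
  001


Row parities: 1111
Column parities: 011

Row P: 1111, Col P: 011, Corner: 0


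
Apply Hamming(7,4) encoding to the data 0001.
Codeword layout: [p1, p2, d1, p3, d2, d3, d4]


Parity bits: p1=1, p2=1, p3=1

1101001


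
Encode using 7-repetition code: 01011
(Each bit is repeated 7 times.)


Each bit -> 7 copies

00000001111111000000011111111111111


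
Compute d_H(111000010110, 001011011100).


XOR: 110011001010
Count of 1s: 6

6


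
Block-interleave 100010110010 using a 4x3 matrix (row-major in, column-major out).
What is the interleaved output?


Matrix:
  100
  010
  110
  010
Read columns: 101001110000

101001110000


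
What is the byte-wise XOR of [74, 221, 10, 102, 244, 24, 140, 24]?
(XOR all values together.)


XOR chain: 74 ^ 221 ^ 10 ^ 102 ^ 244 ^ 24 ^ 140 ^ 24 = 131

131


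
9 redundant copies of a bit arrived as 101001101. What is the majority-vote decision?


Ones: 5 out of 9
Threshold: 5

1 (5/9 voted 1)


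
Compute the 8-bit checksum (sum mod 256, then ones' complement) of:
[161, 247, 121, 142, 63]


Sum = 734 mod 256 = 222
Complement = 33

33


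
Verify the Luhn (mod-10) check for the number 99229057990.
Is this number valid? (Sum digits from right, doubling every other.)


Luhn sum = 61
61 mod 10 = 1

Invalid (Luhn sum mod 10 = 1)


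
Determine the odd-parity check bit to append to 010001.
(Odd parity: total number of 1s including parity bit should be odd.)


Number of 1s in data: 2
Parity bit: 1

1


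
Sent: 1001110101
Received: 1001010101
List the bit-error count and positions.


XOR: 0000100000

1 error(s) at position(s): 4


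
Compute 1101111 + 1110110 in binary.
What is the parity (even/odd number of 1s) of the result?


1101111 = 111
1110110 = 118
Sum = 229 = 11100101
1s count = 5

odd parity (5 ones in 11100101)


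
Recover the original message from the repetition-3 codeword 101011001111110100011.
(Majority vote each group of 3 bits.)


Groups: 101, 011, 001, 111, 110, 100, 011
Majority votes: 1101101

1101101


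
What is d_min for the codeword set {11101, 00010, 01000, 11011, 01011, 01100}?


Comparing all pairs, minimum distance: 1
Can detect 0 errors, correct 0 errors

1


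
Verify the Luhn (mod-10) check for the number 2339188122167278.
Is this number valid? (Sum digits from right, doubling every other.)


Luhn sum = 74
74 mod 10 = 4

Invalid (Luhn sum mod 10 = 4)


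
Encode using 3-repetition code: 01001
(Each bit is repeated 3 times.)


Each bit -> 3 copies

000111000000111


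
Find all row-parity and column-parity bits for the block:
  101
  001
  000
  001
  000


Row parities: 01010
Column parities: 101

Row P: 01010, Col P: 101, Corner: 0


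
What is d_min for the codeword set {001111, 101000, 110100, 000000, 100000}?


Comparing all pairs, minimum distance: 1
Can detect 0 errors, correct 0 errors

1


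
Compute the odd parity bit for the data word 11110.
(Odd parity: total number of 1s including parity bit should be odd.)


Number of 1s in data: 4
Parity bit: 1

1


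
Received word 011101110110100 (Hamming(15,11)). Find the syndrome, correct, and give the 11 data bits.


Syndrome = 0: no error detected

Data: 10110110100 (no errors)


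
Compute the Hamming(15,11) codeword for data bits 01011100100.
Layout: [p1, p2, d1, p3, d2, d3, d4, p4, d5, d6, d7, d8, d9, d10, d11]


Parity bits: p1=0, p2=0, p3=1, p4=1

000110111100100


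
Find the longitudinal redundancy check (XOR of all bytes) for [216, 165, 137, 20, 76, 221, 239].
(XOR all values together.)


XOR chain: 216 ^ 165 ^ 137 ^ 20 ^ 76 ^ 221 ^ 239 = 158

158


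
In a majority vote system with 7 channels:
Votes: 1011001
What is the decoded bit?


Ones: 4 out of 7
Threshold: 4

1 (4/7 voted 1)


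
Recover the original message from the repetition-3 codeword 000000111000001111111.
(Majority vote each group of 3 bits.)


Groups: 000, 000, 111, 000, 001, 111, 111
Majority votes: 0010011

0010011


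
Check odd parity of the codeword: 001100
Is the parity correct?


Number of 1s: 2

No, parity error (2 ones)


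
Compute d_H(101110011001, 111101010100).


XOR: 010011001101
Count of 1s: 6

6


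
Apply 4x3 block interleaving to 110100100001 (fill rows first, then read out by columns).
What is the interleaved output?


Matrix:
  110
  100
  100
  001
Read columns: 111010000001

111010000001


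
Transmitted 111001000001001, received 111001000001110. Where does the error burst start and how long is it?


XOR: 000000000000111

Burst at position 12, length 3


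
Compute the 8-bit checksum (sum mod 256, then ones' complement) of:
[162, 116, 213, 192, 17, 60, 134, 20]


Sum = 914 mod 256 = 146
Complement = 109

109


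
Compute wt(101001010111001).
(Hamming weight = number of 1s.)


Counting 1s in 101001010111001

8


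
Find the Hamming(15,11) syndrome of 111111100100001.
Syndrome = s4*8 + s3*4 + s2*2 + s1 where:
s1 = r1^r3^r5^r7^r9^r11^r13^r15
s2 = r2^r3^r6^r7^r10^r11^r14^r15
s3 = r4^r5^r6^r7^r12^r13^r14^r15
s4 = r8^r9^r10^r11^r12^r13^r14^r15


s1=1, s2=0, s3=1, s4=0

Syndrome = 5 (error at position 5)


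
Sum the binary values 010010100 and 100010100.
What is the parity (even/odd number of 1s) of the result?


010010100 = 148
100010100 = 276
Sum = 424 = 110101000
1s count = 4

even parity (4 ones in 110101000)


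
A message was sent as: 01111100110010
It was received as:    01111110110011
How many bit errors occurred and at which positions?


XOR: 00000010000001

2 error(s) at position(s): 6, 13


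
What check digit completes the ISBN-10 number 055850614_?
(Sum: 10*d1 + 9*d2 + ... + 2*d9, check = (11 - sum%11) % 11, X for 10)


Weighted sum: 206
206 mod 11 = 8

Check digit: 3


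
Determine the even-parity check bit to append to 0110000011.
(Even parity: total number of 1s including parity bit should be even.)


Number of 1s in data: 4
Parity bit: 0

0


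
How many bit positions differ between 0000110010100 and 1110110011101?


XOR: 1110000001001
Count of 1s: 5

5


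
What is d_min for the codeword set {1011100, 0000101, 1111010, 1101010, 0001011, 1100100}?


Comparing all pairs, minimum distance: 1
Can detect 0 errors, correct 0 errors

1


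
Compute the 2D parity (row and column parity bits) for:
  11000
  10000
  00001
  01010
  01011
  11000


Row parities: 011010
Column parities: 10000

Row P: 011010, Col P: 10000, Corner: 1


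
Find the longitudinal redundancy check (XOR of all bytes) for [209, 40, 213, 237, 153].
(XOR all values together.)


XOR chain: 209 ^ 40 ^ 213 ^ 237 ^ 153 = 88

88


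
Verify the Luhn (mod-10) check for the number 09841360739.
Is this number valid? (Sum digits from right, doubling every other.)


Luhn sum = 60
60 mod 10 = 0

Valid (Luhn sum mod 10 = 0)


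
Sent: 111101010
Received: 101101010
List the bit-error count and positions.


XOR: 010000000

1 error(s) at position(s): 1


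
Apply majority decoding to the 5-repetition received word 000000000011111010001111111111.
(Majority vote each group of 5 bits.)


Groups: 00000, 00000, 11111, 01000, 11111, 11111
Majority votes: 001011

001011


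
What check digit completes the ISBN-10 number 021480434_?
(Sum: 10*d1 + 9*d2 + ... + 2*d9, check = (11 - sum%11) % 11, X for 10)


Weighted sum: 135
135 mod 11 = 3

Check digit: 8


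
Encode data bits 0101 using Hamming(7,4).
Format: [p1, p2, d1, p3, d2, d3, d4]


Parity bits: p1=0, p2=1, p3=0

0100101


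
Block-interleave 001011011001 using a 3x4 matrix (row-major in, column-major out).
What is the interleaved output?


Matrix:
  0010
  1101
  1001
Read columns: 011010100011

011010100011


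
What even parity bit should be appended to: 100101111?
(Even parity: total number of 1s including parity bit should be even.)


Number of 1s in data: 6
Parity bit: 0

0


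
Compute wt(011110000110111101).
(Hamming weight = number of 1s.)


Counting 1s in 011110000110111101

11


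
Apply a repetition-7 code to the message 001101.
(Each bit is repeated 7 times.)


Each bit -> 7 copies

000000000000001111111111111100000001111111


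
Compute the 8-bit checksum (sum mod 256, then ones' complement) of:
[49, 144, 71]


Sum = 264 mod 256 = 8
Complement = 247

247


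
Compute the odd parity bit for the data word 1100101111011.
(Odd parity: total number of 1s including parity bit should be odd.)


Number of 1s in data: 9
Parity bit: 0

0


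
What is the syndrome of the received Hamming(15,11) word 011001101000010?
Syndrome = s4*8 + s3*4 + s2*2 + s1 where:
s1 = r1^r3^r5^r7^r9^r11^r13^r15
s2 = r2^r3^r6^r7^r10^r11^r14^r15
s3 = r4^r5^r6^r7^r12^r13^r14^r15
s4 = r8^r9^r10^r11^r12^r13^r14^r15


s1=1, s2=1, s3=1, s4=0

Syndrome = 7 (error at position 7)


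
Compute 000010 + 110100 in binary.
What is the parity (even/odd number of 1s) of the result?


000010 = 2
110100 = 52
Sum = 54 = 110110
1s count = 4

even parity (4 ones in 110110)


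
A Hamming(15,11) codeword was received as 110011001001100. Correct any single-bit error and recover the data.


Syndrome = 8: error at position 8

Data: 01101001100 (corrected bit 8)


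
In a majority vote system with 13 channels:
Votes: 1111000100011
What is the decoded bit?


Ones: 7 out of 13
Threshold: 7

1 (7/13 voted 1)


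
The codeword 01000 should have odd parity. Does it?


Number of 1s: 1

Yes, parity is correct (1 ones)


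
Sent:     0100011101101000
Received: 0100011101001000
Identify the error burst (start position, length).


XOR: 0000000000100000

Burst at position 10, length 1


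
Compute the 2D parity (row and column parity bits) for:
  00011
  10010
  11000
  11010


Row parities: 0001
Column parities: 10011

Row P: 0001, Col P: 10011, Corner: 1


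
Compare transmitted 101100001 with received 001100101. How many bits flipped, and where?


XOR: 100000100

2 error(s) at position(s): 0, 6


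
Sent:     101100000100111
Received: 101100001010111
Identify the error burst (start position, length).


XOR: 000000001110000

Burst at position 8, length 3


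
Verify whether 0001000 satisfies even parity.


Number of 1s: 1

No, parity error (1 ones)


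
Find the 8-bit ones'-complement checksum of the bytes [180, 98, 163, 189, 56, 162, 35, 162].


Sum = 1045 mod 256 = 21
Complement = 234

234


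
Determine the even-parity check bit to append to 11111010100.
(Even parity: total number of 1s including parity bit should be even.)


Number of 1s in data: 7
Parity bit: 1

1


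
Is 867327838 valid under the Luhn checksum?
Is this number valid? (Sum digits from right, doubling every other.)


Luhn sum = 53
53 mod 10 = 3

Invalid (Luhn sum mod 10 = 3)


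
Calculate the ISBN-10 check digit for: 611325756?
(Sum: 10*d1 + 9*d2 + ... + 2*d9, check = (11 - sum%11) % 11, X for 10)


Weighted sum: 190
190 mod 11 = 3

Check digit: 8


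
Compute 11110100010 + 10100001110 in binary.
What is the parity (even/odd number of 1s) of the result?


11110100010 = 1954
10100001110 = 1294
Sum = 3248 = 110010110000
1s count = 5

odd parity (5 ones in 110010110000)


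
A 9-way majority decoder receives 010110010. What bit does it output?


Ones: 4 out of 9
Threshold: 5

0 (4/9 voted 1)


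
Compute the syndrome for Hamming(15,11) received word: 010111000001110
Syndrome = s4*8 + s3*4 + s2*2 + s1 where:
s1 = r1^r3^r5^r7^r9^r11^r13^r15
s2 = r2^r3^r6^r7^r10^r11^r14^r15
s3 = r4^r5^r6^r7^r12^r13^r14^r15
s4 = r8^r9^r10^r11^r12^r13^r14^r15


s1=0, s2=1, s3=0, s4=1

Syndrome = 10 (error at position 10)


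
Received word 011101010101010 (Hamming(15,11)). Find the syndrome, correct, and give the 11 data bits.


Syndrome = 3: error at position 3

Data: 00100101010 (corrected bit 3)


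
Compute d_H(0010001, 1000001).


XOR: 1010000
Count of 1s: 2

2


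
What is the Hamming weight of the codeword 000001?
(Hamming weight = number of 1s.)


Counting 1s in 000001

1


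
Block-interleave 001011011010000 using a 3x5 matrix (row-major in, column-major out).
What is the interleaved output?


Matrix:
  00101
  10110
  10000
Read columns: 011000110010100

011000110010100


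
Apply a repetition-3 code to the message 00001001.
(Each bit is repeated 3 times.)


Each bit -> 3 copies

000000000000111000000111


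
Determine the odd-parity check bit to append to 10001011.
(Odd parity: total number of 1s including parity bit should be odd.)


Number of 1s in data: 4
Parity bit: 1

1


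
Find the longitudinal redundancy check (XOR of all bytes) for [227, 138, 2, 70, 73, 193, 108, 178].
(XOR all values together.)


XOR chain: 227 ^ 138 ^ 2 ^ 70 ^ 73 ^ 193 ^ 108 ^ 178 = 123

123


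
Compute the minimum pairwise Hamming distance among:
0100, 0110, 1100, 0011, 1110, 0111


Comparing all pairs, minimum distance: 1
Can detect 0 errors, correct 0 errors

1


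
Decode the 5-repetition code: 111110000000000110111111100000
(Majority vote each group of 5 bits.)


Groups: 11111, 00000, 00000, 11011, 11111, 00000
Majority votes: 100110

100110


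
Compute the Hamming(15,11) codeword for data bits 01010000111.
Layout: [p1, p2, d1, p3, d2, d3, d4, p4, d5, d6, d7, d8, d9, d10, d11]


Parity bits: p1=0, p2=1, p3=1, p4=1

010110110000111


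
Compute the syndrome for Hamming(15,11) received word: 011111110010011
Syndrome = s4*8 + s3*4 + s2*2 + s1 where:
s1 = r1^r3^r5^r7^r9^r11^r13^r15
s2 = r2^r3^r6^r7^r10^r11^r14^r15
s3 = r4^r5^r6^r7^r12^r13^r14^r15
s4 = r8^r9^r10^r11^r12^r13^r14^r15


s1=1, s2=1, s3=0, s4=0

Syndrome = 3 (error at position 3)


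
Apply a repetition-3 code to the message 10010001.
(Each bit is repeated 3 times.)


Each bit -> 3 copies

111000000111000000000111


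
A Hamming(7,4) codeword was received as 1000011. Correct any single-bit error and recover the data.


Syndrome = 0: no error detected

Data: 0011 (no errors)


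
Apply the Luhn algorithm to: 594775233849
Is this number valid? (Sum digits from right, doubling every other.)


Luhn sum = 73
73 mod 10 = 3

Invalid (Luhn sum mod 10 = 3)


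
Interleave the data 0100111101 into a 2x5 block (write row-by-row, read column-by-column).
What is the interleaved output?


Matrix:
  01001
  11101
Read columns: 0111010011

0111010011


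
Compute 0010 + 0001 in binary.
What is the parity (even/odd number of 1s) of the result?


0010 = 2
0001 = 1
Sum = 3 = 11
1s count = 2

even parity (2 ones in 11)


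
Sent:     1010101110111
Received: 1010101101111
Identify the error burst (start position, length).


XOR: 0000000011000

Burst at position 8, length 2


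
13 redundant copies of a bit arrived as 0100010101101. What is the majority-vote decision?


Ones: 6 out of 13
Threshold: 7

0 (6/13 voted 1)


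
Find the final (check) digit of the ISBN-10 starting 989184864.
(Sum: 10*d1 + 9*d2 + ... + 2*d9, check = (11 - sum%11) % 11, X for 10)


Weighted sum: 367
367 mod 11 = 4

Check digit: 7


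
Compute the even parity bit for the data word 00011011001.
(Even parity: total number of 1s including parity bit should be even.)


Number of 1s in data: 5
Parity bit: 1

1


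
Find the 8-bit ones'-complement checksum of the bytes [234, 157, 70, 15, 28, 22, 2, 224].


Sum = 752 mod 256 = 240
Complement = 15

15


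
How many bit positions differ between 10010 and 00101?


XOR: 10111
Count of 1s: 4

4


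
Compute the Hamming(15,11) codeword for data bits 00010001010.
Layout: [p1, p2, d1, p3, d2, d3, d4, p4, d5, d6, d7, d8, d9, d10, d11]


Parity bits: p1=1, p2=0, p3=1, p4=0

100100100001010


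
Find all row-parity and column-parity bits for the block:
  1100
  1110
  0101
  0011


Row parities: 0100
Column parities: 0100

Row P: 0100, Col P: 0100, Corner: 1


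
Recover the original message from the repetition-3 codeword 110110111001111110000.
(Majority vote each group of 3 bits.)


Groups: 110, 110, 111, 001, 111, 110, 000
Majority votes: 1110110

1110110


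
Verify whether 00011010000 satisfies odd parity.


Number of 1s: 3

Yes, parity is correct (3 ones)


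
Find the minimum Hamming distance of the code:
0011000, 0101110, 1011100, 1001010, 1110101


Comparing all pairs, minimum distance: 2
Can detect 1 errors, correct 0 errors

2


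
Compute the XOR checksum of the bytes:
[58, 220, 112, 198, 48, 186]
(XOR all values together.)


XOR chain: 58 ^ 220 ^ 112 ^ 198 ^ 48 ^ 186 = 218

218


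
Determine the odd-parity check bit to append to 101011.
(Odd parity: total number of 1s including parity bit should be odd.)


Number of 1s in data: 4
Parity bit: 1

1


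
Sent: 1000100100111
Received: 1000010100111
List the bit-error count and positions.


XOR: 0000110000000

2 error(s) at position(s): 4, 5


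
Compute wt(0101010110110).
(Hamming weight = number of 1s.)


Counting 1s in 0101010110110

7


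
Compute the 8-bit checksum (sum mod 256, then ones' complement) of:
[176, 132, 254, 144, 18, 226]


Sum = 950 mod 256 = 182
Complement = 73

73


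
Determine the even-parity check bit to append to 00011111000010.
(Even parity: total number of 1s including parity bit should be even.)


Number of 1s in data: 6
Parity bit: 0

0


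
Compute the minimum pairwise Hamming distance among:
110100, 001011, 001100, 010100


Comparing all pairs, minimum distance: 1
Can detect 0 errors, correct 0 errors

1


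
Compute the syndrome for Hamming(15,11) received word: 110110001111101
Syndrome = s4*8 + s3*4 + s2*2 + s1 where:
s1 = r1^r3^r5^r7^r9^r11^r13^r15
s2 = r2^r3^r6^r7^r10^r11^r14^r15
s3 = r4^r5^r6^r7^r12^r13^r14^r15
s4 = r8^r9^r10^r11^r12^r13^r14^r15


s1=0, s2=0, s3=1, s4=0

Syndrome = 4 (error at position 4)


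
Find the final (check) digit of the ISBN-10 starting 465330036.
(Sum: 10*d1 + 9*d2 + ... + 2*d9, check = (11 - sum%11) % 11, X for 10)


Weighted sum: 194
194 mod 11 = 7

Check digit: 4


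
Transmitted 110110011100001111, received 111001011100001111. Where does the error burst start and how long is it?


XOR: 001111000000000000

Burst at position 2, length 4


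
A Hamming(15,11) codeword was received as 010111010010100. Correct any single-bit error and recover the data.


Syndrome = 11: error at position 11

Data: 01100000100 (corrected bit 11)


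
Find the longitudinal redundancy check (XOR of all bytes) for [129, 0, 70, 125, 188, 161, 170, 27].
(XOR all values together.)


XOR chain: 129 ^ 0 ^ 70 ^ 125 ^ 188 ^ 161 ^ 170 ^ 27 = 22

22


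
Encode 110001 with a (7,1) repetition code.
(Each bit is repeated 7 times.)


Each bit -> 7 copies

111111111111110000000000000000000001111111


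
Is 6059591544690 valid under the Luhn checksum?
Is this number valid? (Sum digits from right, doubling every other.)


Luhn sum = 63
63 mod 10 = 3

Invalid (Luhn sum mod 10 = 3)


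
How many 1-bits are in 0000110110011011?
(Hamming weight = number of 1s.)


Counting 1s in 0000110110011011

8


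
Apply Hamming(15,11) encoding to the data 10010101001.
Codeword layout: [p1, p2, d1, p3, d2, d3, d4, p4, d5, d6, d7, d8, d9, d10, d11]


Parity bits: p1=1, p2=0, p3=1, p4=1

101100110101001


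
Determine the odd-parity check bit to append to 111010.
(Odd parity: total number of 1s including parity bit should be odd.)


Number of 1s in data: 4
Parity bit: 1

1


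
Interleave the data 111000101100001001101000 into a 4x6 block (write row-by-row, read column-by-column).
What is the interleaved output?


Matrix:
  111000
  101100
  001001
  101000
Read columns: 110110001111010000000010

110110001111010000000010


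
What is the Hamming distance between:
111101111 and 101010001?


XOR: 010111110
Count of 1s: 6

6


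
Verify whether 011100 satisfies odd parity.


Number of 1s: 3

Yes, parity is correct (3 ones)


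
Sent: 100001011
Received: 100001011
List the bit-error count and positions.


XOR: 000000000

0 errors (received matches sent)


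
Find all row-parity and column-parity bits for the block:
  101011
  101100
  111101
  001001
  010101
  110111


Row parities: 011011
Column parities: 010001

Row P: 011011, Col P: 010001, Corner: 0


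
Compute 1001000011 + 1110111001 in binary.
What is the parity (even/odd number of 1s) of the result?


1001000011 = 579
1110111001 = 953
Sum = 1532 = 10111111100
1s count = 8

even parity (8 ones in 10111111100)


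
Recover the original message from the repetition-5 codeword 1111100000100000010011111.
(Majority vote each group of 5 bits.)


Groups: 11111, 00000, 10000, 00100, 11111
Majority votes: 10001

10001


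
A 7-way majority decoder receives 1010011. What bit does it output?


Ones: 4 out of 7
Threshold: 4

1 (4/7 voted 1)


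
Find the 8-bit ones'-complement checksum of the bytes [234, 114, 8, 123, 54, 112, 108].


Sum = 753 mod 256 = 241
Complement = 14

14


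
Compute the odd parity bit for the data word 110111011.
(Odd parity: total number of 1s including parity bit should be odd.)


Number of 1s in data: 7
Parity bit: 0

0


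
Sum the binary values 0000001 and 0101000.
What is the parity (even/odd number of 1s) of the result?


0000001 = 1
0101000 = 40
Sum = 41 = 101001
1s count = 3

odd parity (3 ones in 101001)


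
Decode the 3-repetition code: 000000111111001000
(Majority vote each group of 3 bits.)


Groups: 000, 000, 111, 111, 001, 000
Majority votes: 001100

001100


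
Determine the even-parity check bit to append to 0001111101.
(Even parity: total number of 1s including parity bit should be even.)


Number of 1s in data: 6
Parity bit: 0

0


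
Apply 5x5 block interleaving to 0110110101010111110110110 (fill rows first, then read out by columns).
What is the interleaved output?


Matrix:
  01101
  10101
  01011
  11101
  10110
Read columns: 0101110110110110010111110

0101110110110110010111110


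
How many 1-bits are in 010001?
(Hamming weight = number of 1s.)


Counting 1s in 010001

2


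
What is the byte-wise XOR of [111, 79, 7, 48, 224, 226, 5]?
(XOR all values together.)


XOR chain: 111 ^ 79 ^ 7 ^ 48 ^ 224 ^ 226 ^ 5 = 16

16


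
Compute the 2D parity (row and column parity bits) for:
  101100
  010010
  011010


Row parities: 101
Column parities: 100100

Row P: 101, Col P: 100100, Corner: 0


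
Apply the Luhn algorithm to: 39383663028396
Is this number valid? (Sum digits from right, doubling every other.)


Luhn sum = 74
74 mod 10 = 4

Invalid (Luhn sum mod 10 = 4)


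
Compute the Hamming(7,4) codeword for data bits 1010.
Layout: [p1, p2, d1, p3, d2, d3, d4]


Parity bits: p1=1, p2=0, p3=1

1011010


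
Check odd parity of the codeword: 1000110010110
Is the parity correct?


Number of 1s: 6

No, parity error (6 ones)


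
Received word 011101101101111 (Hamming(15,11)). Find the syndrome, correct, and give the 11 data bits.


Syndrome = 7: error at position 7

Data: 10101101111 (corrected bit 7)


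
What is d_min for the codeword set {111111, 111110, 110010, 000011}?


Comparing all pairs, minimum distance: 1
Can detect 0 errors, correct 0 errors

1


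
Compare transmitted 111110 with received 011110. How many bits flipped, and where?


XOR: 100000

1 error(s) at position(s): 0


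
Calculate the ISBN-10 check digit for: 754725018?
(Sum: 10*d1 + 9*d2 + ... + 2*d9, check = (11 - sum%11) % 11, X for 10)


Weighted sum: 252
252 mod 11 = 10

Check digit: 1


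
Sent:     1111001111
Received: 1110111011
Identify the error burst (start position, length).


XOR: 0001110100

Burst at position 3, length 5


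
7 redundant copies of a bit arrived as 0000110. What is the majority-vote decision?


Ones: 2 out of 7
Threshold: 4

0 (2/7 voted 1)


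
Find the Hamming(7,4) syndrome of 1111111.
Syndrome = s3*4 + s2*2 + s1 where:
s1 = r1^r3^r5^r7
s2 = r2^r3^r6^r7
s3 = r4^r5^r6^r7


s1=0, s2=0, s3=0

Syndrome = 0 (no error)


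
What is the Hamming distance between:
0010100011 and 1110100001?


XOR: 1100000010
Count of 1s: 3

3


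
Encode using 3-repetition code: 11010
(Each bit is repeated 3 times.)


Each bit -> 3 copies

111111000111000


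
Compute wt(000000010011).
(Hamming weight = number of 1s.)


Counting 1s in 000000010011

3


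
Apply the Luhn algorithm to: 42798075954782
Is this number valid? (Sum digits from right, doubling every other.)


Luhn sum = 79
79 mod 10 = 9

Invalid (Luhn sum mod 10 = 9)


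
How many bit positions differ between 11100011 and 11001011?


XOR: 00101000
Count of 1s: 2

2


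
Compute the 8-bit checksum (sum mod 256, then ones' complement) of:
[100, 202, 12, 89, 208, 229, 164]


Sum = 1004 mod 256 = 236
Complement = 19

19


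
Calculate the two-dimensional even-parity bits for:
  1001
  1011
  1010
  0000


Row parities: 0100
Column parities: 1000

Row P: 0100, Col P: 1000, Corner: 1


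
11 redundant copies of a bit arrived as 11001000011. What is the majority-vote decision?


Ones: 5 out of 11
Threshold: 6

0 (5/11 voted 1)


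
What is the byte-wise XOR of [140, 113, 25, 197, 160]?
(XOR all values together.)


XOR chain: 140 ^ 113 ^ 25 ^ 197 ^ 160 = 129

129


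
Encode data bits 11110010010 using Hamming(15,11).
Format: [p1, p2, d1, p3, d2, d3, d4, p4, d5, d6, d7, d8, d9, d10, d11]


Parity bits: p1=0, p2=1, p3=0, p4=0

011011100010010


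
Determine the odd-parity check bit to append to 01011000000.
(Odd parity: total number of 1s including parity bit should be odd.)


Number of 1s in data: 3
Parity bit: 0

0


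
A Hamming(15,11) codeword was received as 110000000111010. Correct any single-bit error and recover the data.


Syndrome = 0: no error detected

Data: 00000111010 (no errors)


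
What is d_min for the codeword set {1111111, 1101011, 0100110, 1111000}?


Comparing all pairs, minimum distance: 2
Can detect 1 errors, correct 0 errors

2


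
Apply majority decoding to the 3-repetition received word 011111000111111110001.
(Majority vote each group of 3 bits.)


Groups: 011, 111, 000, 111, 111, 110, 001
Majority votes: 1101110

1101110


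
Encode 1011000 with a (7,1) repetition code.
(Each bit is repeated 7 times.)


Each bit -> 7 copies

1111111000000011111111111111000000000000000000000


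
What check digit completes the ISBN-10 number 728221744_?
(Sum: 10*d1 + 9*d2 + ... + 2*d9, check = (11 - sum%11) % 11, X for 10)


Weighted sum: 231
231 mod 11 = 0

Check digit: 0


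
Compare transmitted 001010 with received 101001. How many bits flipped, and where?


XOR: 100011

3 error(s) at position(s): 0, 4, 5


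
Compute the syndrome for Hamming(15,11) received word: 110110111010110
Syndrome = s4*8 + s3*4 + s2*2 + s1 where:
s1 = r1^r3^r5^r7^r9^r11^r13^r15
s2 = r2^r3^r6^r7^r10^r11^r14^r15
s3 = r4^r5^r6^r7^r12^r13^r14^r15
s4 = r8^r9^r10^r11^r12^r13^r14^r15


s1=0, s2=0, s3=1, s4=1

Syndrome = 12 (error at position 12)


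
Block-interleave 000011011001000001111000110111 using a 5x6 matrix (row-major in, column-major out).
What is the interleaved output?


Matrix:
  000011
  011001
  000001
  111000
  110111
Read columns: 000110101101010000011000111101

000110101101010000011000111101


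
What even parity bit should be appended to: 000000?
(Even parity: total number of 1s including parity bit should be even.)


Number of 1s in data: 0
Parity bit: 0

0


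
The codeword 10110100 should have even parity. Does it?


Number of 1s: 4

Yes, parity is correct (4 ones)


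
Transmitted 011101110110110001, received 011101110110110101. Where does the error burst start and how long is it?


XOR: 000000000000000100

Burst at position 15, length 1


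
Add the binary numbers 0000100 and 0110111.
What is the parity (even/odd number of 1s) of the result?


0000100 = 4
0110111 = 55
Sum = 59 = 111011
1s count = 5

odd parity (5 ones in 111011)


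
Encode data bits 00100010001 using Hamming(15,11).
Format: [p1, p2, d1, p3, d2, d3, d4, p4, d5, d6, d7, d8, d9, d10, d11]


Parity bits: p1=0, p2=1, p3=0, p4=0

010001000010001


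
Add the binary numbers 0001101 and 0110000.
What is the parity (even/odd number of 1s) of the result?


0001101 = 13
0110000 = 48
Sum = 61 = 111101
1s count = 5

odd parity (5 ones in 111101)


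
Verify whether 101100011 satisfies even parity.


Number of 1s: 5

No, parity error (5 ones)
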